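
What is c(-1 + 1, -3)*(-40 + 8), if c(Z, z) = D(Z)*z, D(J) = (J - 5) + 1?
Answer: -384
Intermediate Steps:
D(J) = -4 + J (D(J) = (-5 + J) + 1 = -4 + J)
c(Z, z) = z*(-4 + Z) (c(Z, z) = (-4 + Z)*z = z*(-4 + Z))
c(-1 + 1, -3)*(-40 + 8) = (-3*(-4 + (-1 + 1)))*(-40 + 8) = -3*(-4 + 0)*(-32) = -3*(-4)*(-32) = 12*(-32) = -384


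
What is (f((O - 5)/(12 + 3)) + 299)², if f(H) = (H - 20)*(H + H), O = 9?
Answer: 4212918649/50625 ≈ 83218.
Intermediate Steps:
f(H) = 2*H*(-20 + H) (f(H) = (-20 + H)*(2*H) = 2*H*(-20 + H))
(f((O - 5)/(12 + 3)) + 299)² = (2*((9 - 5)/(12 + 3))*(-20 + (9 - 5)/(12 + 3)) + 299)² = (2*(4/15)*(-20 + 4/15) + 299)² = (2*(4/15)*(-296/15) + 299)² = (-2368/225 + 299)² = (64907/225)² = 4212918649/50625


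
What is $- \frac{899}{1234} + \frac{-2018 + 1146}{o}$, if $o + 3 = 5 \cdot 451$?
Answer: $- \frac{775149}{694742} \approx -1.1157$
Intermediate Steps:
$o = 2252$ ($o = -3 + 5 \cdot 451 = -3 + 2255 = 2252$)
$- \frac{899}{1234} + \frac{-2018 + 1146}{o} = - \frac{899}{1234} + \frac{-2018 + 1146}{2252} = \left(-899\right) \frac{1}{1234} - \frac{218}{563} = - \frac{899}{1234} - \frac{218}{563} = - \frac{775149}{694742}$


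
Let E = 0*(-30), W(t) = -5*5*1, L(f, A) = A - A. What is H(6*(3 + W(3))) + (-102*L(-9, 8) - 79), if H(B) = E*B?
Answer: -79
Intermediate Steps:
L(f, A) = 0
W(t) = -25 (W(t) = -25*1 = -25)
E = 0
H(B) = 0 (H(B) = 0*B = 0)
H(6*(3 + W(3))) + (-102*L(-9, 8) - 79) = 0 + (-102*0 - 79) = 0 + (0 - 79) = 0 - 79 = -79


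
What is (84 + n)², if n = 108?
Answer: 36864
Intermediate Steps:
(84 + n)² = (84 + 108)² = 192² = 36864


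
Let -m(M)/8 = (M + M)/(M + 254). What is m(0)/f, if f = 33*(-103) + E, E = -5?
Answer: 0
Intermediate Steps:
m(M) = -16*M/(254 + M) (m(M) = -8*(M + M)/(M + 254) = -8*2*M/(254 + M) = -16*M/(254 + M))
f = -3404 (f = 33*(-103) - 5 = -3399 - 5 = -3404)
m(0)/f = -16*0/(254 + 0)/(-3404) = -16*0/254*(-1/3404) = -16*0*1/254*(-1/3404) = 0*(-1/3404) = 0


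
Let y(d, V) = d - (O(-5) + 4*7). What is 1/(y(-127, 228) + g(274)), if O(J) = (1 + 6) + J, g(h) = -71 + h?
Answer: 1/46 ≈ 0.021739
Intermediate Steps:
O(J) = 7 + J
y(d, V) = -30 + d (y(d, V) = d - ((7 - 5) + 4*7) = d - (2 + 28) = d - 1*30 = d - 30 = -30 + d)
1/(y(-127, 228) + g(274)) = 1/((-30 - 127) + (-71 + 274)) = 1/(-157 + 203) = 1/46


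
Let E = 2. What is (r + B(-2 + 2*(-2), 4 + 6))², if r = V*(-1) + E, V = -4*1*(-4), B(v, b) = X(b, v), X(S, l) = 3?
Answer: 121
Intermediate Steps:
B(v, b) = 3
V = 16 (V = -4*(-4) = 16)
r = -14 (r = 16*(-1) + 2 = -16 + 2 = -14)
(r + B(-2 + 2*(-2), 4 + 6))² = (-14 + 3)² = (-11)² = 121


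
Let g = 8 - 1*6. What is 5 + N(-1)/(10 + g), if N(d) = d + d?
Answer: 29/6 ≈ 4.8333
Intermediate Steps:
N(d) = 2*d
g = 2 (g = 8 - 6 = 2)
5 + N(-1)/(10 + g) = 5 + (2*(-1))/(10 + 2) = 5 - 2/12 = 5 + (1/12)*(-2) = 5 - ⅙ = 29/6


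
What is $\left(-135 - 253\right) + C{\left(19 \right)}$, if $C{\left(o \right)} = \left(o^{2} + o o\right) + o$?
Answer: $353$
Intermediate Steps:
$C{\left(o \right)} = o + 2 o^{2}$ ($C{\left(o \right)} = \left(o^{2} + o^{2}\right) + o = 2 o^{2} + o = o + 2 o^{2}$)
$\left(-135 - 253\right) + C{\left(19 \right)} = \left(-135 - 253\right) + 19 \left(1 + 2 \cdot 19\right) = -388 + 19 \left(1 + 38\right) = -388 + 19 \cdot 39 = -388 + 741 = 353$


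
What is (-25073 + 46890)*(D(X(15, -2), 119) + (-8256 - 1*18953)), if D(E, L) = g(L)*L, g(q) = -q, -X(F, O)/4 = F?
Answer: -902569290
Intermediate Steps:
X(F, O) = -4*F
D(E, L) = -L**2 (D(E, L) = (-L)*L = -L**2)
(-25073 + 46890)*(D(X(15, -2), 119) + (-8256 - 1*18953)) = (-25073 + 46890)*(-1*119**2 + (-8256 - 1*18953)) = 21817*(-1*14161 + (-8256 - 18953)) = 21817*(-14161 - 27209) = 21817*(-41370) = -902569290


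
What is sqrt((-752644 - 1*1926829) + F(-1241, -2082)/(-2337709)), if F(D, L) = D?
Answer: 6*I*sqrt(406750206434130229)/2337709 ≈ 1636.9*I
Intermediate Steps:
sqrt((-752644 - 1*1926829) + F(-1241, -2082)/(-2337709)) = sqrt((-752644 - 1*1926829) - 1241/(-2337709)) = sqrt((-752644 - 1926829) - 1241*(-1/2337709)) = sqrt(-2679473 + 1241/2337709) = sqrt(-6263828146116/2337709) = 6*I*sqrt(406750206434130229)/2337709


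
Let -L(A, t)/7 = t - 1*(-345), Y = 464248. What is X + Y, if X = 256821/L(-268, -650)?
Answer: 991426301/2135 ≈ 4.6437e+5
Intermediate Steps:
L(A, t) = -2415 - 7*t (L(A, t) = -7*(t - 1*(-345)) = -7*(t + 345) = -7*(345 + t) = -2415 - 7*t)
X = 256821/2135 (X = 256821/(-2415 - 7*(-650)) = 256821/(-2415 + 4550) = 256821/2135 ≈ 120.29)
X + Y = 256821/2135 + 464248 = 991426301/2135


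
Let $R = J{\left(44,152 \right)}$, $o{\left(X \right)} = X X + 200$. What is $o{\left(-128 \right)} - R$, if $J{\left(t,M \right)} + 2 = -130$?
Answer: $16716$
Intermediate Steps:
$J{\left(t,M \right)} = -132$ ($J{\left(t,M \right)} = -2 - 130 = -132$)
$o{\left(X \right)} = 200 + X^{2}$ ($o{\left(X \right)} = X^{2} + 200 = 200 + X^{2}$)
$R = -132$
$o{\left(-128 \right)} - R = \left(200 + \left(-128\right)^{2}\right) - -132 = \left(200 + 16384\right) + 132 = 16584 + 132 = 16716$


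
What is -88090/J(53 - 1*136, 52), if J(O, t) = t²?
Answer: -44045/1352 ≈ -32.578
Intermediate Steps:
-88090/J(53 - 1*136, 52) = -88090/(52²) = -88090/2704 = -88090*1/2704 = -44045/1352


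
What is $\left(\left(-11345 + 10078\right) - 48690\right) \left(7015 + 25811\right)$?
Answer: $-1639888482$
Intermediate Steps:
$\left(\left(-11345 + 10078\right) - 48690\right) \left(7015 + 25811\right) = \left(-1267 - 48690\right) 32826 = \left(-49957\right) 32826 = -1639888482$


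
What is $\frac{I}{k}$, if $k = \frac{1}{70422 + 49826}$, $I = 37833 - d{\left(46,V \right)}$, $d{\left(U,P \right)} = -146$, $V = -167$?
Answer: $4566898792$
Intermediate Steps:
$I = 37979$ ($I = 37833 - -146 = 37833 + 146 = 37979$)
$k = \frac{1}{120248} \approx 8.3161 \cdot 10^{-6}$
$\frac{I}{k} = 37979 \frac{1}{\frac{1}{120248}} = 37979 \cdot 120248 = 4566898792$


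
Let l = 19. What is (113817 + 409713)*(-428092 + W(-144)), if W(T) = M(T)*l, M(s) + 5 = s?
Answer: -225601118190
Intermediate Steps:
M(s) = -5 + s
W(T) = -95 + 19*T (W(T) = (-5 + T)*19 = -95 + 19*T)
(113817 + 409713)*(-428092 + W(-144)) = (113817 + 409713)*(-428092 + (-95 + 19*(-144))) = 523530*(-428092 + (-95 - 2736)) = 523530*(-428092 - 2831) = 523530*(-430923) = -225601118190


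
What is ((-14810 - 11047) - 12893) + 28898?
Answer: -9852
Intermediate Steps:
((-14810 - 11047) - 12893) + 28898 = (-25857 - 12893) + 28898 = -38750 + 28898 = -9852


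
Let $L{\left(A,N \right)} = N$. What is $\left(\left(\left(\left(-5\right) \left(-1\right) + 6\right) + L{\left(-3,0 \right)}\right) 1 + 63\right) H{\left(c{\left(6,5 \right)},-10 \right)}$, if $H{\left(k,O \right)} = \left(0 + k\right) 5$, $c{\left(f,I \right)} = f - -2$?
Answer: $2960$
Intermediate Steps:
$c{\left(f,I \right)} = 2 + f$ ($c{\left(f,I \right)} = f + 2 = 2 + f$)
$H{\left(k,O \right)} = 5 k$ ($H{\left(k,O \right)} = k 5 = 5 k$)
$\left(\left(\left(\left(-5\right) \left(-1\right) + 6\right) + L{\left(-3,0 \right)}\right) 1 + 63\right) H{\left(c{\left(6,5 \right)},-10 \right)} = \left(\left(\left(\left(-5\right) \left(-1\right) + 6\right) + 0\right) 1 + 63\right) 5 \left(2 + 6\right) = \left(\left(\left(5 + 6\right) + 0\right) 1 + 63\right) 5 \cdot 8 = \left(\left(11 + 0\right) 1 + 63\right) 40 = \left(11 \cdot 1 + 63\right) 40 = \left(11 + 63\right) 40 = 74 \cdot 40 = 2960$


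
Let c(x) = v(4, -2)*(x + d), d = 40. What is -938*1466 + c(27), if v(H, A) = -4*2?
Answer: -1375644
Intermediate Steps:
v(H, A) = -8
c(x) = -320 - 8*x (c(x) = -8*(x + 40) = -8*(40 + x) = -320 - 8*x)
-938*1466 + c(27) = -938*1466 + (-320 - 8*27) = -1375108 + (-320 - 216) = -1375108 - 536 = -1375644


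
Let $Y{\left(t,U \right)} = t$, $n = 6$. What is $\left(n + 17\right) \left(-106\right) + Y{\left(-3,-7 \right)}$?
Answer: $-2441$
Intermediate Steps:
$\left(n + 17\right) \left(-106\right) + Y{\left(-3,-7 \right)} = \left(6 + 17\right) \left(-106\right) - 3 = 23 \left(-106\right) - 3 = -2438 - 3 = -2441$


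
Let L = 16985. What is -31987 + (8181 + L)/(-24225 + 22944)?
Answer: -41000513/1281 ≈ -32007.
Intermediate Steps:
-31987 + (8181 + L)/(-24225 + 22944) = -31987 + (8181 + 16985)/(-24225 + 22944) = -31987 + 25166/(-1281) = -31987 + 25166*(-1/1281) = -31987 - 25166/1281 = -41000513/1281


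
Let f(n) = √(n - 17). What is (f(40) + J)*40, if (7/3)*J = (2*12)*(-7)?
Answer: -2880 + 40*√23 ≈ -2688.2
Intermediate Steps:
f(n) = √(-17 + n)
J = -72 (J = 3*((2*12)*(-7))/7 = 3*(24*(-7))/7 = (3/7)*(-168) = -72)
(f(40) + J)*40 = (√(-17 + 40) - 72)*40 = (√23 - 72)*40 = (-72 + √23)*40 = -2880 + 40*√23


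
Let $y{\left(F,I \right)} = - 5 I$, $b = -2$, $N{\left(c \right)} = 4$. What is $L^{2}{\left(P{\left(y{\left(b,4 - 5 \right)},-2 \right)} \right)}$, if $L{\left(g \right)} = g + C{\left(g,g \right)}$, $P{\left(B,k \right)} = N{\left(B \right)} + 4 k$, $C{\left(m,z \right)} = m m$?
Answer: $144$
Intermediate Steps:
$C{\left(m,z \right)} = m^{2}$
$P{\left(B,k \right)} = 4 + 4 k$
$L{\left(g \right)} = g + g^{2}$
$L^{2}{\left(P{\left(y{\left(b,4 - 5 \right)},-2 \right)} \right)} = \left(\left(4 + 4 \left(-2\right)\right) \left(1 + \left(4 + 4 \left(-2\right)\right)\right)\right)^{2} = \left(\left(4 - 8\right) \left(1 + \left(4 - 8\right)\right)\right)^{2} = \left(- 4 \left(1 - 4\right)\right)^{2} = \left(\left(-4\right) \left(-3\right)\right)^{2} = 12^{2} = 144$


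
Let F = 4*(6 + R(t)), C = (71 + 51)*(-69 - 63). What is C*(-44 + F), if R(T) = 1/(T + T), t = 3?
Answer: 311344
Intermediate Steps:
R(T) = 1/(2*T)
C = -16104 (C = 122*(-132) = -16104)
F = 74/3 (F = 4*(6 + (½)/3) = 4*(6 + (½)*(⅓)) = 4*(6 + ⅙) = 4*(37/6) = 74/3 ≈ 24.667)
C*(-44 + F) = -16104*(-44 + 74/3) = -16104*(-58/3) = 311344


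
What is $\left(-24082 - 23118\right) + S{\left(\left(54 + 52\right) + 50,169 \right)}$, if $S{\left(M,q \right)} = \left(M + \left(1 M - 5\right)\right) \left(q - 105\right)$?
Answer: $-27552$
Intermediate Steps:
$S{\left(M,q \right)} = \left(-105 + q\right) \left(-5 + 2 M\right)$ ($S{\left(M,q \right)} = \left(M + \left(M - 5\right)\right) \left(-105 + q\right) = \left(M + \left(-5 + M\right)\right) \left(-105 + q\right) = \left(-5 + 2 M\right) \left(-105 + q\right) = \left(-105 + q\right) \left(-5 + 2 M\right)$)
$\left(-24082 - 23118\right) + S{\left(\left(54 + 52\right) + 50,169 \right)} = \left(-24082 - 23118\right) + \left(525 - 210 \left(\left(54 + 52\right) + 50\right) - 845 + 2 \left(\left(54 + 52\right) + 50\right) 169\right) = -47200 + \left(525 - 210 \left(106 + 50\right) - 845 + 2 \left(106 + 50\right) 169\right) = -47200 + \left(525 - 32760 - 845 + 2 \cdot 156 \cdot 169\right) = -47200 + \left(525 - 32760 - 845 + 52728\right) = -47200 + 19648 = -27552$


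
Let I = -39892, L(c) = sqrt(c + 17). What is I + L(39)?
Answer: -39892 + 2*sqrt(14) ≈ -39885.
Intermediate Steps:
L(c) = sqrt(17 + c)
I + L(39) = -39892 + sqrt(17 + 39) = -39892 + sqrt(56) = -39892 + 2*sqrt(14)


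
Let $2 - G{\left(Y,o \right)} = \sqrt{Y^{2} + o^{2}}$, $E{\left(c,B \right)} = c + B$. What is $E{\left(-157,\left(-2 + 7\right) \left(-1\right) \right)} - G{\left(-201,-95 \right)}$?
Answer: $-164 + \sqrt{49426} \approx 58.32$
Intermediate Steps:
$E{\left(c,B \right)} = B + c$
$G{\left(Y,o \right)} = 2 - \sqrt{Y^{2} + o^{2}}$
$E{\left(-157,\left(-2 + 7\right) \left(-1\right) \right)} - G{\left(-201,-95 \right)} = \left(\left(-2 + 7\right) \left(-1\right) - 157\right) - \left(2 - \sqrt{\left(-201\right)^{2} + \left(-95\right)^{2}}\right) = \left(5 \left(-1\right) - 157\right) - \left(2 - \sqrt{40401 + 9025}\right) = \left(-5 - 157\right) - \left(2 - \sqrt{49426}\right) = -162 - \left(2 - \sqrt{49426}\right) = -164 + \sqrt{49426}$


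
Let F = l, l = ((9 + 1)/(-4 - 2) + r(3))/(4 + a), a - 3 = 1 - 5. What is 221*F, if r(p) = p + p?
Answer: 2873/9 ≈ 319.22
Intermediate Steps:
r(p) = 2*p
a = -1 (a = 3 + (1 - 5) = 3 - 4 = -1)
l = 13/9 (l = ((9 + 1)/(-4 - 2) + 2*3)/(4 - 1) = (10/(-6) + 6)/3 = (10*(-1/6) + 6)*(1/3) = (-5/3 + 6)*(1/3) = (13/3)*(1/3) = 13/9 ≈ 1.4444)
F = 13/9 ≈ 1.4444
221*F = 221*(13/9) = 2873/9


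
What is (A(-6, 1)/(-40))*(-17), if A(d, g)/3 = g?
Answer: 51/40 ≈ 1.2750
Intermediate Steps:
A(d, g) = 3*g
(A(-6, 1)/(-40))*(-17) = ((3*1)/(-40))*(-17) = (3*(-1/40))*(-17) = -3/40*(-17) = 51/40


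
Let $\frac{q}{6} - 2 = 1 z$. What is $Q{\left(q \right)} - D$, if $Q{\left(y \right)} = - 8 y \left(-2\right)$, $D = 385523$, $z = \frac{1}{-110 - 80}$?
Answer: $- \frac{36606493}{95} \approx -3.8533 \cdot 10^{5}$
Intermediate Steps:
$z = - \frac{1}{190}$ ($z = \frac{1}{-190} = - \frac{1}{190} \approx -0.0052632$)
$q = \frac{1137}{95}$ ($q = 12 + 6 \cdot 1 \left(- \frac{1}{190}\right) = 12 + 6 \left(- \frac{1}{190}\right) = 12 - \frac{3}{95} = \frac{1137}{95} \approx 11.968$)
$Q{\left(y \right)} = 16 y$
$Q{\left(q \right)} - D = 16 \cdot \frac{1137}{95} - 385523 = \frac{18192}{95} - 385523 = - \frac{36606493}{95}$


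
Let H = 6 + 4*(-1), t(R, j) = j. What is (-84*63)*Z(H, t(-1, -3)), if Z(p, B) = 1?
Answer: -5292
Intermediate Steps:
H = 2 (H = 6 - 4 = 2)
(-84*63)*Z(H, t(-1, -3)) = -84*63*1 = -5292*1 = -5292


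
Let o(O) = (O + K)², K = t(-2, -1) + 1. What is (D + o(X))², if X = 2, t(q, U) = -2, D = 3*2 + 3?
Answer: 100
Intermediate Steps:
D = 9 (D = 6 + 3 = 9)
K = -1 (K = -2 + 1 = -1)
o(O) = (-1 + O)² (o(O) = (O - 1)² = (-1 + O)²)
(D + o(X))² = (9 + (-1 + 2)²)² = (9 + 1²)² = (9 + 1)² = 10² = 100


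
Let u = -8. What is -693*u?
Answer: 5544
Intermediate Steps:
-693*u = -693*(-8) = 5544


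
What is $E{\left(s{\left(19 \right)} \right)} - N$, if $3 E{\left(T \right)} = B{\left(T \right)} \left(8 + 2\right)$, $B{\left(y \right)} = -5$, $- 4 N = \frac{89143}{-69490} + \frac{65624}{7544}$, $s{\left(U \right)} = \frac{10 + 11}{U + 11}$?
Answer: $- \frac{11647920137}{786348840} \approx -14.813$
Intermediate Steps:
$s{\left(U \right)} = \frac{21}{11 + U}$
$N = - \frac{485964621}{262116280}$ ($N = - \frac{\frac{89143}{-69490} + \frac{65624}{7544}}{4} = - \frac{89143 \left(- \frac{1}{69490}\right) + 65624 \cdot \frac{1}{7544}}{4} = - \frac{- \frac{89143}{69490} + \frac{8203}{943}}{4} = \left(- \frac{1}{4}\right) \frac{485964621}{65529070} = - \frac{485964621}{262116280} \approx -1.854$)
$E{\left(T \right)} = - \frac{50}{3}$ ($E{\left(T \right)} = \frac{\left(-5\right) \left(8 + 2\right)}{3} = \frac{\left(-5\right) 10}{3} = \frac{1}{3} \left(-50\right) = - \frac{50}{3}$)
$E{\left(s{\left(19 \right)} \right)} - N = - \frac{50}{3} - - \frac{485964621}{262116280} = - \frac{50}{3} + \frac{485964621}{262116280} = - \frac{11647920137}{786348840}$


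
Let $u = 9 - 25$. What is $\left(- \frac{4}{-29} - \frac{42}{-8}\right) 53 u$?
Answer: $- \frac{132500}{29} \approx -4569.0$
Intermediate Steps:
$u = -16$
$\left(- \frac{4}{-29} - \frac{42}{-8}\right) 53 u = \left(- \frac{4}{-29} - \frac{42}{-8}\right) 53 \left(-16\right) = \left(\left(-4\right) \left(- \frac{1}{29}\right) - - \frac{21}{4}\right) 53 \left(-16\right) = \left(\frac{4}{29} + \frac{21}{4}\right) 53 \left(-16\right) = \frac{625}{116} \cdot 53 \left(-16\right) = \frac{33125}{116} \left(-16\right) = - \frac{132500}{29}$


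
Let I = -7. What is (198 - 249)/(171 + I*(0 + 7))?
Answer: -51/122 ≈ -0.41803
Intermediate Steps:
(198 - 249)/(171 + I*(0 + 7)) = (198 - 249)/(171 - 7*(0 + 7)) = -51/(171 - 7*7) = -51/(171 - 49) = -51/122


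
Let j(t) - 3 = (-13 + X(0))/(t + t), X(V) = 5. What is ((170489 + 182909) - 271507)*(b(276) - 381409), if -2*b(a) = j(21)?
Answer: -437277112389/14 ≈ -3.1234e+10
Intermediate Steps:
j(t) = 3 - 4/t (j(t) = 3 + (-13 + 5)/(t + t) = 3 - 8*1/(2*t) = 3 - 4/t)
b(a) = -59/42 (b(a) = -(3 - 4/21)/2 = -½*59/21 = -59/42)
((170489 + 182909) - 271507)*(b(276) - 381409) = ((170489 + 182909) - 271507)*(-59/42 - 381409) = (353398 - 271507)*(-16019237/42) = 81891*(-16019237/42) = -437277112389/14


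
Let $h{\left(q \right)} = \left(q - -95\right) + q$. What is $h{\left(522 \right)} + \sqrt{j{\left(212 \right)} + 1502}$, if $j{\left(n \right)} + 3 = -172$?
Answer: $1139 + \sqrt{1327} \approx 1175.4$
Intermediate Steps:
$j{\left(n \right)} = -175$ ($j{\left(n \right)} = -3 - 172 = -175$)
$h{\left(q \right)} = 95 + 2 q$ ($h{\left(q \right)} = \left(q + 95\right) + q = \left(95 + q\right) + q = 95 + 2 q$)
$h{\left(522 \right)} + \sqrt{j{\left(212 \right)} + 1502} = \left(95 + 2 \cdot 522\right) + \sqrt{-175 + 1502} = \left(95 + 1044\right) + \sqrt{1327} = 1139 + \sqrt{1327}$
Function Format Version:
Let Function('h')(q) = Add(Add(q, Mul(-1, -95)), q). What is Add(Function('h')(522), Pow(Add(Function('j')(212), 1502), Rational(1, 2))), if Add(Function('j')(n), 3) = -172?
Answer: Add(1139, Pow(1327, Rational(1, 2))) ≈ 1175.4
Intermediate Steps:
Function('j')(n) = -175 (Function('j')(n) = Add(-3, -172) = -175)
Function('h')(q) = Add(95, Mul(2, q)) (Function('h')(q) = Add(Add(q, 95), q) = Add(Add(95, q), q) = Add(95, Mul(2, q)))
Add(Function('h')(522), Pow(Add(Function('j')(212), 1502), Rational(1, 2))) = Add(Add(95, Mul(2, 522)), Pow(Add(-175, 1502), Rational(1, 2))) = Add(Add(95, 1044), Pow(1327, Rational(1, 2))) = Add(1139, Pow(1327, Rational(1, 2)))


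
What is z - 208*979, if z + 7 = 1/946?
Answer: -192642493/946 ≈ -2.0364e+5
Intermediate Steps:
z = -6621/946 (z = -7 + 1/946 = -6621/946 ≈ -6.9989)
z - 208*979 = -6621/946 - 208*979 = -6621/946 - 203632 = -192642493/946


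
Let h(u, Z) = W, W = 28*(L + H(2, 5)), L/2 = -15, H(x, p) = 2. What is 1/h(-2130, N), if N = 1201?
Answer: -1/784 ≈ -0.0012755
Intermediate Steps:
L = -30 (L = 2*(-15) = -30)
W = -784 (W = 28*(-30 + 2) = 28*(-28) = -784)
h(u, Z) = -784
1/h(-2130, N) = 1/(-784) = -1/784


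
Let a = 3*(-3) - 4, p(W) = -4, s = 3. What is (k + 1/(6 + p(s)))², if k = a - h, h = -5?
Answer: 225/4 ≈ 56.250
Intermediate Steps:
a = -13 (a = -9 - 4 = -13)
k = -8 (k = -13 - 1*(-5) = -13 + 5 = -8)
(k + 1/(6 + p(s)))² = (-8 + 1/(6 - 4))² = (-8 + 1/2)² = (-8 + ½)² = (-15/2)² = 225/4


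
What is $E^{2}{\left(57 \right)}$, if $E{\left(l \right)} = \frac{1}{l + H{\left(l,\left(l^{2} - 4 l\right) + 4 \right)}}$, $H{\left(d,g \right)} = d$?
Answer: $\frac{1}{12996} \approx 7.6947 \cdot 10^{-5}$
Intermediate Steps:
$E{\left(l \right)} = \frac{1}{2 l}$ ($E{\left(l \right)} = \frac{1}{l + l} = \frac{1}{2 l}$)
$E^{2}{\left(57 \right)} = \left(\frac{1}{2 \cdot 57}\right)^{2} = \left(\frac{1}{2} \cdot \frac{1}{57}\right)^{2} = \left(\frac{1}{114}\right)^{2} = \frac{1}{12996}$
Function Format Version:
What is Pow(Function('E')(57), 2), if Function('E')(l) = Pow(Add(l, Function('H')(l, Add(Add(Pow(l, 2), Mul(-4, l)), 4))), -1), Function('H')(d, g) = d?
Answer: Rational(1, 12996) ≈ 7.6947e-5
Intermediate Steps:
Function('E')(l) = Mul(Rational(1, 2), Pow(l, -1)) (Function('E')(l) = Pow(Add(l, l), -1) = Pow(Mul(2, l), -1) = Mul(Rational(1, 2), Pow(l, -1)))
Pow(Function('E')(57), 2) = Pow(Mul(Rational(1, 2), Pow(57, -1)), 2) = Pow(Mul(Rational(1, 2), Rational(1, 57)), 2) = Pow(Rational(1, 114), 2) = Rational(1, 12996)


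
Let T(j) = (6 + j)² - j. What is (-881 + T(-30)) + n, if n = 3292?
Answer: 3017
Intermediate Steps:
(-881 + T(-30)) + n = (-881 + ((6 - 30)² - 1*(-30))) + 3292 = (-881 + ((-24)² + 30)) + 3292 = (-881 + (576 + 30)) + 3292 = (-881 + 606) + 3292 = -275 + 3292 = 3017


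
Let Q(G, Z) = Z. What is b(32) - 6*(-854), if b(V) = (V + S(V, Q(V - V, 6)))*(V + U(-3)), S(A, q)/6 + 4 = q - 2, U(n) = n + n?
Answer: 5956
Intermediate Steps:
U(n) = 2*n
S(A, q) = -36 + 6*q (S(A, q) = -24 + 6*(q - 2) = -24 + 6*(-2 + q) = -24 + (-12 + 6*q) = -36 + 6*q)
b(V) = V*(-6 + V) (b(V) = (V + (-36 + 6*6))*(V + 2*(-3)) = (V + (-36 + 36))*(V - 6) = (V + 0)*(-6 + V) = V*(-6 + V))
b(32) - 6*(-854) = 32*(-6 + 32) - 6*(-854) = 32*26 - 1*(-5124) = 832 + 5124 = 5956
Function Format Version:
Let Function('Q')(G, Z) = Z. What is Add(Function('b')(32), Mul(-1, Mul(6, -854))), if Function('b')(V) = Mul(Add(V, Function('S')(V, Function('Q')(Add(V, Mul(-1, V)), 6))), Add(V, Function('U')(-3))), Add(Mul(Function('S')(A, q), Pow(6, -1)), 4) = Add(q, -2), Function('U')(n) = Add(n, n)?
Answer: 5956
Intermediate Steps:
Function('U')(n) = Mul(2, n)
Function('S')(A, q) = Add(-36, Mul(6, q)) (Function('S')(A, q) = Add(-24, Mul(6, Add(q, -2))) = Add(-24, Mul(6, Add(-2, q))) = Add(-24, Add(-12, Mul(6, q))) = Add(-36, Mul(6, q)))
Function('b')(V) = Mul(V, Add(-6, V)) (Function('b')(V) = Mul(Add(V, Add(-36, Mul(6, 6))), Add(V, Mul(2, -3))) = Mul(Add(V, Add(-36, 36)), Add(V, -6)) = Mul(Add(V, 0), Add(-6, V)) = Mul(V, Add(-6, V)))
Add(Function('b')(32), Mul(-1, Mul(6, -854))) = Add(Mul(32, Add(-6, 32)), Mul(-1, Mul(6, -854))) = Add(Mul(32, 26), Mul(-1, -5124)) = Add(832, 5124) = 5956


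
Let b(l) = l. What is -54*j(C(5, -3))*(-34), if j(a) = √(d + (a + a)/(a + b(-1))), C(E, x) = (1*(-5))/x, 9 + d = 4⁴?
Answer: 11016*√7 ≈ 29146.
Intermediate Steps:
d = 247 (d = -9 + 4⁴ = -9 + 256 = 247)
C(E, x) = -5/x
j(a) = √(247 + 2*a/(-1 + a)) (j(a) = √(247 + (a + a)/(a - 1)) = √(247 + (2*a)/(-1 + a)) = √(247 + 2*a/(-1 + a)))
-54*j(C(5, -3))*(-34) = -54*√(-247 + 249*(-5/(-3)))/√(-1 - 5/(-3))*(-34) = -54*√(-247 + 249*(-5*(-⅓)))/√(-1 - 5*(-⅓))*(-34) = -54*√(-247 + 249*(5/3))/√(-1 + 5/3)*(-34) = -54*√6*√(-247 + 415)/2*(-34) = -54*6*√7*(-34) = -324*√7*(-34) = 11016*√7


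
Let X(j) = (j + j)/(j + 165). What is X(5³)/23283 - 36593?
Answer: -24707849726/675207 ≈ -36593.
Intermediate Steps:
X(j) = 2*j/(165 + j) (X(j) = (2*j)/(165 + j) = 2*j/(165 + j))
X(5³)/23283 - 36593 = (2*5³/(165 + 5³))/23283 - 36593 = (2*125/(165 + 125))*(1/23283) - 36593 = (2*125/290)*(1/23283) - 36593 = (2*125*(1/290))*(1/23283) - 36593 = (25/29)*(1/23283) - 36593 = 25/675207 - 36593 = -24707849726/675207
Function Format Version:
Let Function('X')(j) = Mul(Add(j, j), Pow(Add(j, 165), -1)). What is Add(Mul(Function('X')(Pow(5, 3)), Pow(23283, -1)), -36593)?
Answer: Rational(-24707849726, 675207) ≈ -36593.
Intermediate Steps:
Function('X')(j) = Mul(2, j, Pow(Add(165, j), -1)) (Function('X')(j) = Mul(Mul(2, j), Pow(Add(165, j), -1)) = Mul(2, j, Pow(Add(165, j), -1)))
Add(Mul(Function('X')(Pow(5, 3)), Pow(23283, -1)), -36593) = Add(Mul(Mul(2, Pow(5, 3), Pow(Add(165, Pow(5, 3)), -1)), Pow(23283, -1)), -36593) = Add(Mul(Mul(2, 125, Pow(Add(165, 125), -1)), Rational(1, 23283)), -36593) = Add(Mul(Mul(2, 125, Pow(290, -1)), Rational(1, 23283)), -36593) = Add(Mul(Mul(2, 125, Rational(1, 290)), Rational(1, 23283)), -36593) = Add(Mul(Rational(25, 29), Rational(1, 23283)), -36593) = Add(Rational(25, 675207), -36593) = Rational(-24707849726, 675207)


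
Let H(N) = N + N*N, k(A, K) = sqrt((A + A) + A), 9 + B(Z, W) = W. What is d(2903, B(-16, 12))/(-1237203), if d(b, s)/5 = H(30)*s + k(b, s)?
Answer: -1550/137467 - 5*sqrt(8709)/1237203 ≈ -0.011653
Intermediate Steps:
B(Z, W) = -9 + W
k(A, K) = sqrt(3)*sqrt(A) (k(A, K) = sqrt(2*A + A) = sqrt(3*A) = sqrt(3)*sqrt(A))
H(N) = N + N**2
d(b, s) = 4650*s + 5*sqrt(3)*sqrt(b) (d(b, s) = 5*((30*(1 + 30))*s + sqrt(3)*sqrt(b)) = 5*((30*31)*s + sqrt(3)*sqrt(b)) = 5*(930*s + sqrt(3)*sqrt(b)) = 4650*s + 5*sqrt(3)*sqrt(b))
d(2903, B(-16, 12))/(-1237203) = (4650*(-9 + 12) + 5*sqrt(3)*sqrt(2903))/(-1237203) = (4650*3 + 5*sqrt(8709))*(-1/1237203) = (13950 + 5*sqrt(8709))*(-1/1237203) = -1550/137467 - 5*sqrt(8709)/1237203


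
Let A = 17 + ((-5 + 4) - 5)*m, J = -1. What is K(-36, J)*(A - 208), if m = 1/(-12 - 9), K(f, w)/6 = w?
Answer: 8010/7 ≈ 1144.3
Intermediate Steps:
K(f, w) = 6*w
m = -1/21 (m = 1/(-21) = -1/21 ≈ -0.047619)
A = 121/7 (A = 17 + ((-5 + 4) - 5)*(-1/21) = 17 + (-1 - 5)*(-1/21) = 17 - 6*(-1/21) = 17 + 2/7 = 121/7 ≈ 17.286)
K(-36, J)*(A - 208) = (6*(-1))*(121/7 - 208) = -6*(-1335/7) = 8010/7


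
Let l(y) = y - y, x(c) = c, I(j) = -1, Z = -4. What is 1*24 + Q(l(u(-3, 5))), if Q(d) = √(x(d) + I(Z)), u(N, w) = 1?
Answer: 24 + I ≈ 24.0 + 1.0*I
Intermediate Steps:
l(y) = 0
Q(d) = √(-1 + d) (Q(d) = √(d - 1) = √(-1 + d))
1*24 + Q(l(u(-3, 5))) = 1*24 + √(-1 + 0) = 24 + √(-1) = 24 + I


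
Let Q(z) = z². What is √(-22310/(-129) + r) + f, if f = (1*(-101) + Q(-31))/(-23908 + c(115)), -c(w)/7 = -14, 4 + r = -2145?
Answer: -86/2381 + I*√32883519/129 ≈ -0.036119 + 44.453*I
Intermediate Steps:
r = -2149 (r = -4 - 2145 = -2149)
c(w) = 98 (c(w) = -7*(-14) = 98)
f = -86/2381 (f = (1*(-101) + (-31)²)/(-23908 + 98) = (-101 + 961)/(-23810) = 860*(-1/23810) = -86/2381 ≈ -0.036119)
√(-22310/(-129) + r) + f = √(-22310/(-129) - 2149) - 86/2381 = √(-22310*(-1/129) - 2149) - 86/2381 = √(22310/129 - 2149) - 86/2381 = √(-254911/129) - 86/2381 = I*√32883519/129 - 86/2381 = -86/2381 + I*√32883519/129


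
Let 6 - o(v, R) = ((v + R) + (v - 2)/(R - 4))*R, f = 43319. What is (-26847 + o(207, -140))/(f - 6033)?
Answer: -635771/1342296 ≈ -0.47364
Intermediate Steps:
o(v, R) = 6 - R*(R + v + (-2 + v)/(-4 + R)) (o(v, R) = 6 - ((v + R) + (v - 2)/(R - 4))*R = 6 - ((R + v) + (-2 + v)/(-4 + R))*R = 6 - (R + v + (-2 + v)/(-4 + R))*R = 6 - R*(R + v + (-2 + v)/(-4 + R)))
(-26847 + o(207, -140))/(f - 6033) = (-26847 + (-24 - 1*(-140)³ + 4*(-140)² + 8*(-140) - 1*207*(-140)² + 3*(-140)*207)/(-4 - 140))/(43319 - 6033) = (-26847 + (-24 - 1*(-2744000) + 4*19600 - 1120 - 1*207*19600 - 86940)/(-144))/37286 = (-26847 - (-24 + 2744000 + 78400 - 1120 - 4057200 - 86940)/144)*(1/37286) = (-26847 - 1/144*(-1322884))*(1/37286) = (-26847 + 330721/36)*(1/37286) = -635771/36*1/37286 = -635771/1342296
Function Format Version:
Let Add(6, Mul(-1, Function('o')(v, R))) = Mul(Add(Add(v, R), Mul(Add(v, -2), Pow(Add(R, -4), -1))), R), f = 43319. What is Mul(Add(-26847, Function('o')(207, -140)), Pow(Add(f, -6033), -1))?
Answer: Rational(-635771, 1342296) ≈ -0.47364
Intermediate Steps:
Function('o')(v, R) = Add(6, Mul(-1, R, Add(R, v, Mul(Pow(Add(-4, R), -1), Add(-2, v))))) (Function('o')(v, R) = Add(6, Mul(-1, Mul(Add(Add(v, R), Mul(Add(v, -2), Pow(Add(R, -4), -1))), R))) = Add(6, Mul(-1, Mul(Add(Add(R, v), Mul(Add(-2, v), Pow(Add(-4, R), -1))), R))) = Add(6, Mul(-1, Mul(Add(Add(R, v), Mul(Pow(Add(-4, R), -1), Add(-2, v))), R))) = Add(6, Mul(-1, Mul(Add(R, v, Mul(Pow(Add(-4, R), -1), Add(-2, v))), R))) = Add(6, Mul(-1, Mul(R, Add(R, v, Mul(Pow(Add(-4, R), -1), Add(-2, v)))))) = Add(6, Mul(-1, R, Add(R, v, Mul(Pow(Add(-4, R), -1), Add(-2, v))))))
Mul(Add(-26847, Function('o')(207, -140)), Pow(Add(f, -6033), -1)) = Mul(Add(-26847, Mul(Pow(Add(-4, -140), -1), Add(-24, Mul(-1, Pow(-140, 3)), Mul(4, Pow(-140, 2)), Mul(8, -140), Mul(-1, 207, Pow(-140, 2)), Mul(3, -140, 207)))), Pow(Add(43319, -6033), -1)) = Mul(Add(-26847, Mul(Pow(-144, -1), Add(-24, Mul(-1, -2744000), Mul(4, 19600), -1120, Mul(-1, 207, 19600), -86940))), Pow(37286, -1)) = Mul(Add(-26847, Mul(Rational(-1, 144), Add(-24, 2744000, 78400, -1120, -4057200, -86940))), Rational(1, 37286)) = Mul(Add(-26847, Mul(Rational(-1, 144), -1322884)), Rational(1, 37286)) = Mul(Add(-26847, Rational(330721, 36)), Rational(1, 37286)) = Mul(Rational(-635771, 36), Rational(1, 37286)) = Rational(-635771, 1342296)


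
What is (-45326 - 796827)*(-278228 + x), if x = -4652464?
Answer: 4152397059876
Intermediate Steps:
(-45326 - 796827)*(-278228 + x) = (-45326 - 796827)*(-278228 - 4652464) = -842153*(-4930692) = 4152397059876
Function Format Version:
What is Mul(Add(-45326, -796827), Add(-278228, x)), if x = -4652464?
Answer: 4152397059876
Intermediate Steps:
Mul(Add(-45326, -796827), Add(-278228, x)) = Mul(Add(-45326, -796827), Add(-278228, -4652464)) = Mul(-842153, -4930692) = 4152397059876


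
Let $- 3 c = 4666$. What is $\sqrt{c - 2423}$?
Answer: $\frac{i \sqrt{35805}}{3} \approx 63.074 i$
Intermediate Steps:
$c = - \frac{4666}{3}$ ($c = \left(- \frac{1}{3}\right) 4666 = - \frac{4666}{3} \approx -1555.3$)
$\sqrt{c - 2423} = \sqrt{- \frac{4666}{3} - 2423} = \sqrt{- \frac{11935}{3}} = \frac{i \sqrt{35805}}{3}$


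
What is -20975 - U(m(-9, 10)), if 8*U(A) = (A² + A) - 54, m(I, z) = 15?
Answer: -83993/4 ≈ -20998.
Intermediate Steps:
U(A) = -27/4 + A/8 + A²/8 (U(A) = ((A² + A) - 54)/8 = ((A + A²) - 54)/8 = (-54 + A + A²)/8 = -27/4 + A/8 + A²/8)
-20975 - U(m(-9, 10)) = -20975 - (-27/4 + (⅛)*15 + (⅛)*15²) = -20975 - (-27/4 + 15/8 + (⅛)*225) = -20975 - (-27/4 + 15/8 + 225/8) = -20975 - 1*93/4 = -20975 - 93/4 = -83993/4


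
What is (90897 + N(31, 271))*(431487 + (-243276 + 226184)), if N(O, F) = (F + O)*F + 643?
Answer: 71848633890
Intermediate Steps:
N(O, F) = 643 + F*(F + O) (N(O, F) = F*(F + O) + 643 = 643 + F*(F + O))
(90897 + N(31, 271))*(431487 + (-243276 + 226184)) = (90897 + (643 + 271² + 271*31))*(431487 + (-243276 + 226184)) = (90897 + (643 + 73441 + 8401))*(431487 - 17092) = (90897 + 82485)*414395 = 173382*414395 = 71848633890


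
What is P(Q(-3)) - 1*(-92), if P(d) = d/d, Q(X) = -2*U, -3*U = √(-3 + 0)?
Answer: 93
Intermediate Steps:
U = -I*√3/3 (U = -√(-3 + 0)/3 = -I*√3/3 ≈ -0.57735*I)
Q(X) = 2*I*√3/3 (Q(X) = -(-2)*I*√3/3 = 2*I*√3/3)
P(d) = 1
P(Q(-3)) - 1*(-92) = 1 - 1*(-92) = 1 + 92 = 93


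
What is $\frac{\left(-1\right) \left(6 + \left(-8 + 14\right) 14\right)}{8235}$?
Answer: $- \frac{2}{183} \approx -0.010929$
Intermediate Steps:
$\frac{\left(-1\right) \left(6 + \left(-8 + 14\right) 14\right)}{8235} = - (6 + 6 \cdot 14) \frac{1}{8235} = - (6 + 84) \frac{1}{8235} = \left(-1\right) 90 \cdot \frac{1}{8235} = \left(-90\right) \frac{1}{8235} = - \frac{2}{183}$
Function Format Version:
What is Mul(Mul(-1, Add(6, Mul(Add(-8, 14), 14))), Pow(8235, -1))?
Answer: Rational(-2, 183) ≈ -0.010929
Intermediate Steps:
Mul(Mul(-1, Add(6, Mul(Add(-8, 14), 14))), Pow(8235, -1)) = Mul(Mul(-1, Add(6, Mul(6, 14))), Rational(1, 8235)) = Mul(Mul(-1, Add(6, 84)), Rational(1, 8235)) = Mul(Mul(-1, 90), Rational(1, 8235)) = Mul(-90, Rational(1, 8235)) = Rational(-2, 183)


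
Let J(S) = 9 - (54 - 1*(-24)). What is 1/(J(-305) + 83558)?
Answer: 1/83489 ≈ 1.1978e-5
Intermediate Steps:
J(S) = -69 (J(S) = 9 - (54 + 24) = 9 - 1*78 = 9 - 78 = -69)
1/(J(-305) + 83558) = 1/(-69 + 83558) = 1/83489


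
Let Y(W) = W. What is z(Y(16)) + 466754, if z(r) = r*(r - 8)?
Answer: 466882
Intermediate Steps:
z(r) = r*(-8 + r)
z(Y(16)) + 466754 = 16*(-8 + 16) + 466754 = 16*8 + 466754 = 128 + 466754 = 466882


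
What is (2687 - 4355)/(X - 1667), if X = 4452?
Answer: -1668/2785 ≈ -0.59892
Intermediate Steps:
(2687 - 4355)/(X - 1667) = (2687 - 4355)/(4452 - 1667) = -1668/2785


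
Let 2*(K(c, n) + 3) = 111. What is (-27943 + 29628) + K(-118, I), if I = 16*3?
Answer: 3475/2 ≈ 1737.5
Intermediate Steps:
I = 48
K(c, n) = 105/2 (K(c, n) = -3 + (½)*111 = -3 + 111/2 = 105/2)
(-27943 + 29628) + K(-118, I) = (-27943 + 29628) + 105/2 = 1685 + 105/2 = 3475/2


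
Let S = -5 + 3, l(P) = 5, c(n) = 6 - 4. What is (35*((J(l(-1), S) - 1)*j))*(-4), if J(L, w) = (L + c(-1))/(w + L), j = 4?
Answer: -2240/3 ≈ -746.67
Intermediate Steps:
c(n) = 2
S = -2
J(L, w) = (2 + L)/(L + w) (J(L, w) = (L + 2)/(w + L) = (2 + L)/(L + w))
(35*((J(l(-1), S) - 1)*j))*(-4) = (35*(((2 + 5)/(5 - 2) - 1)*4))*(-4) = (35*((7/3 - 1)*4))*(-4) = (35*((4/3)*4))*(-4) = (35*(16/3))*(-4) = (560/3)*(-4) = -2240/3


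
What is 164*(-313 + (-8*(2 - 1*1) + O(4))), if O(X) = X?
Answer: -51988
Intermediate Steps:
164*(-313 + (-8*(2 - 1*1) + O(4))) = 164*(-313 + (-8*(2 - 1*1) + 4)) = 164*(-313 + (-8*(2 - 1) + 4)) = 164*(-313 + (-8*1 + 4)) = 164*(-313 + (-8 + 4)) = 164*(-313 - 4) = 164*(-317) = -51988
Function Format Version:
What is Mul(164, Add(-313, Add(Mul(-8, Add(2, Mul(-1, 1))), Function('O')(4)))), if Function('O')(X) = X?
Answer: -51988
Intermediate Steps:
Mul(164, Add(-313, Add(Mul(-8, Add(2, Mul(-1, 1))), Function('O')(4)))) = Mul(164, Add(-313, Add(Mul(-8, Add(2, Mul(-1, 1))), 4))) = Mul(164, Add(-313, Add(Mul(-8, Add(2, -1)), 4))) = Mul(164, Add(-313, Add(Mul(-8, 1), 4))) = Mul(164, Add(-313, Add(-8, 4))) = Mul(164, Add(-313, -4)) = Mul(164, -317) = -51988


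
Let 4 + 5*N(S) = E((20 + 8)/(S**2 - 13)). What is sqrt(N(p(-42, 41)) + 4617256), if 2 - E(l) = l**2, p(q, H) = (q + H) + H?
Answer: sqrt(290721920476990)/7935 ≈ 2148.8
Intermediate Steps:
p(q, H) = q + 2*H (p(q, H) = (H + q) + H = q + 2*H)
E(l) = 2 - l**2
N(S) = -2/5 - 784/(5*(-13 + S**2)**2) (N(S) = -4/5 + (2 - ((20 + 8)/(S**2 - 13))**2)/5 = -4/5 + (2 - (28/(-13 + S**2))**2)/5 = -4/5 + (2 - 784/(-13 + S**2)**2)/5 = -4/5 + (2/5 - 784/(5*(-13 + S**2)**2)) = -2/5 - 784/(5*(-13 + S**2)**2))
sqrt(N(p(-42, 41)) + 4617256) = sqrt((-2/5 - 784/(5*(-13 + (-42 + 2*41)**2)**2)) + 4617256) = sqrt((-2/5 - 784/(5*(-13 + (-42 + 82)**2)**2)) + 4617256) = sqrt((-2/5 - 784/(5*(-13 + 40**2)**2)) + 4617256) = sqrt((-2/5 - 784/(5*(-13 + 1600)**2)) + 4617256) = sqrt((-2/5 - 784/5/1587**2) + 4617256) = sqrt((-2/5 - 784/5*1/2518569) + 4617256) = sqrt((-2/5 - 784/12592845) + 4617256) = sqrt(-5037922/12592845 + 4617256) = sqrt(58144384095398/12592845) = sqrt(290721920476990)/7935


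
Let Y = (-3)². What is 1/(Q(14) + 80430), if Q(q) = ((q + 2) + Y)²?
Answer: 1/81055 ≈ 1.2337e-5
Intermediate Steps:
Y = 9
Q(q) = (11 + q)² (Q(q) = ((q + 2) + 9)² = ((2 + q) + 9)² = (11 + q)²)
1/(Q(14) + 80430) = 1/((11 + 14)² + 80430) = 1/(25² + 80430) = 1/(625 + 80430) = 1/81055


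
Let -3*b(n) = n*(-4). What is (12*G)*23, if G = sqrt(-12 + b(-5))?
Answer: 184*I*sqrt(42) ≈ 1192.5*I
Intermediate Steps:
b(n) = 4*n/3 (b(n) = -n*(-4)/3 = -(-4)*n/3 = 4*n/3)
G = 2*I*sqrt(42)/3 (G = sqrt(-12 + (4/3)*(-5)) = sqrt(-12 - 20/3) = sqrt(-56/3) = 2*I*sqrt(42)/3 ≈ 4.3205*I)
(12*G)*23 = (12*(2*I*sqrt(42)/3))*23 = (8*I*sqrt(42))*23 = 184*I*sqrt(42)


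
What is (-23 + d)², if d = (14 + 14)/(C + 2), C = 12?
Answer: 441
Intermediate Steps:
d = 2 (d = (14 + 14)/(12 + 2) = 28/14 = 28*(1/14) = 2)
(-23 + d)² = (-23 + 2)² = (-21)² = 441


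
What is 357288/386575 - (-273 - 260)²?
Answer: -109821347887/386575 ≈ -2.8409e+5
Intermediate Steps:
357288/386575 - (-273 - 260)² = 357288*(1/386575) - 1*(-533)² = 357288/386575 - 1*284089 = 357288/386575 - 284089 = -109821347887/386575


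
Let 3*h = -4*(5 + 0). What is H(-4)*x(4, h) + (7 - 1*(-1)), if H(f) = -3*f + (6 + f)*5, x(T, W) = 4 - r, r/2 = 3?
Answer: -36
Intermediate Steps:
h = -20/3 (h = (-4*(5 + 0))/3 = (-4*5)/3 = (1/3)*(-20) = -20/3 ≈ -6.6667)
r = 6 (r = 2*3 = 6)
x(T, W) = -2 (x(T, W) = 4 - 1*6 = 4 - 6 = -2)
H(f) = 30 + 2*f (H(f) = -3*f + (30 + 5*f) = 30 + 2*f)
H(-4)*x(4, h) + (7 - 1*(-1)) = (30 + 2*(-4))*(-2) + (7 - 1*(-1)) = (30 - 8)*(-2) + (7 + 1) = 22*(-2) + 8 = -44 + 8 = -36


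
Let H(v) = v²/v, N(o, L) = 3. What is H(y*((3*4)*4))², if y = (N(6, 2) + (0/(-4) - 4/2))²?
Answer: 2304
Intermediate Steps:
y = 1 (y = (3 + (0/(-4) - 4/2))² = (3 + (0*(-¼) - 4*½))² = (3 + (0 - 2))² = (3 - 2)² = 1² = 1)
H(v) = v
H(y*((3*4)*4))² = (1*((3*4)*4))² = (1*(12*4))² = (1*48)² = 48² = 2304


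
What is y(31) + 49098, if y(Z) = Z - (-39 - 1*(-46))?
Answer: 49122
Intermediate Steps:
y(Z) = -7 + Z (y(Z) = Z - (-39 + 46) = Z - 1*7 = Z - 7 = -7 + Z)
y(31) + 49098 = (-7 + 31) + 49098 = 24 + 49098 = 49122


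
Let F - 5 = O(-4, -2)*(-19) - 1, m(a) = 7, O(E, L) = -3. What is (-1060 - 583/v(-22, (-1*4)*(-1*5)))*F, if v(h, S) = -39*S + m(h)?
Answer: -49946617/773 ≈ -64614.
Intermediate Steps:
F = 61 (F = 5 + (-3*(-19) - 1) = 5 + (57 - 1) = 5 + 56 = 61)
v(h, S) = 7 - 39*S (v(h, S) = -39*S + 7 = 7 - 39*S)
(-1060 - 583/v(-22, (-1*4)*(-1*5)))*F = (-1060 - 583/(7 - 39*(-1*4)*(-1*5)))*61 = (-1060 - 583/(7 - (-156)*(-5)))*61 = (-1060 - 583/(7 - 39*20))*61 = (-1060 - 583/(7 - 780))*61 = (-1060 - 583/(-773))*61 = (-1060 - 583*(-1/773))*61 = (-1060 + 583/773)*61 = -818797/773*61 = -49946617/773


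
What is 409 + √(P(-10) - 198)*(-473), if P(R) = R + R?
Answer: 409 - 473*I*√218 ≈ 409.0 - 6983.8*I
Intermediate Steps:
P(R) = 2*R
409 + √(P(-10) - 198)*(-473) = 409 + √(2*(-10) - 198)*(-473) = 409 + √(-20 - 198)*(-473) = 409 + √(-218)*(-473) = 409 + (I*√218)*(-473) = 409 - 473*I*√218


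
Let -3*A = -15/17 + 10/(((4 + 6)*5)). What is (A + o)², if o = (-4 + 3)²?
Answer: 97969/65025 ≈ 1.5066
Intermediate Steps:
o = 1 (o = (-1)² = 1)
A = 58/255 (A = -(-15/17 + 10/(((4 + 6)*5)))/3 = -(-15*1/17 + 10/((10*5)))/3 = -(-15/17 + 10/50)/3 = -(-15/17 + 10*(1/50))/3 = -(-15/17 + ⅕)/3 = -⅓*(-58/85) = 58/255 ≈ 0.22745)
(A + o)² = (58/255 + 1)² = (313/255)² = 97969/65025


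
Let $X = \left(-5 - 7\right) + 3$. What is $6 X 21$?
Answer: $-1134$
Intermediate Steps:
$X = -9$ ($X = -12 + 3 = -9$)
$6 X 21 = 6 \left(-9\right) 21 = \left(-54\right) 21 = -1134$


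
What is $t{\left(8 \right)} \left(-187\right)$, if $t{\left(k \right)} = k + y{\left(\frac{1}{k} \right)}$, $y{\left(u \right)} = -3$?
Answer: $-935$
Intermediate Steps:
$t{\left(k \right)} = -3 + k$ ($t{\left(k \right)} = k - 3 = -3 + k$)
$t{\left(8 \right)} \left(-187\right) = \left(-3 + 8\right) \left(-187\right) = 5 \left(-187\right) = -935$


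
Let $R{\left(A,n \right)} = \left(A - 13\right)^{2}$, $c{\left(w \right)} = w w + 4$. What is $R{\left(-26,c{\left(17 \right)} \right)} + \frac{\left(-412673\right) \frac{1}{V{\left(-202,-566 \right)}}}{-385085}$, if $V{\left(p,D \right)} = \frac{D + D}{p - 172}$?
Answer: $\frac{331591455161}{217958110} \approx 1521.4$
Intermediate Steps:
$V{\left(p,D \right)} = \frac{2 D}{-172 + p}$
$c{\left(w \right)} = 4 + w^{2}$ ($c{\left(w \right)} = w^{2} + 4 = 4 + w^{2}$)
$R{\left(A,n \right)} = \left(-13 + A\right)^{2}$
$R{\left(-26,c{\left(17 \right)} \right)} + \frac{\left(-412673\right) \frac{1}{V{\left(-202,-566 \right)}}}{-385085} = \left(-13 - 26\right)^{2} + \frac{\left(-412673\right) \frac{1}{2 \left(-566\right) \frac{1}{-172 - 202}}}{-385085} = \left(-39\right)^{2} + - \frac{412673}{2 \left(-566\right) \frac{1}{-374}} \left(- \frac{1}{385085}\right) = 1521 + - \frac{412673}{2 \left(-566\right) \left(- \frac{1}{374}\right)} \left(- \frac{1}{385085}\right) = 1521 + - \frac{412673}{\frac{566}{187}} \left(- \frac{1}{385085}\right) = 1521 + \left(-412673\right) \frac{187}{566} \left(- \frac{1}{385085}\right) = 1521 - - \frac{77169851}{217958110} = 1521 + \frac{77169851}{217958110} = \frac{331591455161}{217958110}$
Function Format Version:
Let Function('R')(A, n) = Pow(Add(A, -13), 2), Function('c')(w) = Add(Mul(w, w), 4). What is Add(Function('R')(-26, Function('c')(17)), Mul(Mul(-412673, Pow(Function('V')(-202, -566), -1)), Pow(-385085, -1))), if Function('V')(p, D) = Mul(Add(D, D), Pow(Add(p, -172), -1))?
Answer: Rational(331591455161, 217958110) ≈ 1521.4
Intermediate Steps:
Function('V')(p, D) = Mul(2, D, Pow(Add(-172, p), -1)) (Function('V')(p, D) = Mul(Mul(2, D), Pow(Add(-172, p), -1)) = Mul(2, D, Pow(Add(-172, p), -1)))
Function('c')(w) = Add(4, Pow(w, 2)) (Function('c')(w) = Add(Pow(w, 2), 4) = Add(4, Pow(w, 2)))
Function('R')(A, n) = Pow(Add(-13, A), 2)
Add(Function('R')(-26, Function('c')(17)), Mul(Mul(-412673, Pow(Function('V')(-202, -566), -1)), Pow(-385085, -1))) = Add(Pow(Add(-13, -26), 2), Mul(Mul(-412673, Pow(Mul(2, -566, Pow(Add(-172, -202), -1)), -1)), Pow(-385085, -1))) = Add(Pow(-39, 2), Mul(Mul(-412673, Pow(Mul(2, -566, Pow(-374, -1)), -1)), Rational(-1, 385085))) = Add(1521, Mul(Mul(-412673, Pow(Mul(2, -566, Rational(-1, 374)), -1)), Rational(-1, 385085))) = Add(1521, Mul(Mul(-412673, Pow(Rational(566, 187), -1)), Rational(-1, 385085))) = Add(1521, Mul(Mul(-412673, Rational(187, 566)), Rational(-1, 385085))) = Add(1521, Mul(Rational(-77169851, 566), Rational(-1, 385085))) = Add(1521, Rational(77169851, 217958110)) = Rational(331591455161, 217958110)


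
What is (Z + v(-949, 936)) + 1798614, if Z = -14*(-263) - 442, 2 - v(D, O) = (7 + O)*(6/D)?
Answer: 1709967002/949 ≈ 1.8019e+6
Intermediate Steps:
v(D, O) = 2 - 6*(7 + O)/D (v(D, O) = 2 - (7 + O)*6/D = 2 - 6*(7 + O)/D)
Z = 3240 (Z = 3682 - 442 = 3240)
(Z + v(-949, 936)) + 1798614 = (3240 + 2*(-21 - 949 - 3*936)/(-949)) + 1798614 = (3240 + 2*(-1/949)*(-21 - 949 - 2808)) + 1798614 = (3240 + 2*(-1/949)*(-3778)) + 1798614 = (3240 + 7556/949) + 1798614 = 3082316/949 + 1798614 = 1709967002/949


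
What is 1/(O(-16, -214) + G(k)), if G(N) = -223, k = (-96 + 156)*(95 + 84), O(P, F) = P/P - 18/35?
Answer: -35/7788 ≈ -0.0044941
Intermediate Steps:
O(P, F) = 17/35 (O(P, F) = 1 - 18*1/35 = 1 - 18/35 = 17/35)
k = 10740 (k = 60*179 = 10740)
1/(O(-16, -214) + G(k)) = 1/(17/35 - 223) = 1/(-7788/35) = -35/7788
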